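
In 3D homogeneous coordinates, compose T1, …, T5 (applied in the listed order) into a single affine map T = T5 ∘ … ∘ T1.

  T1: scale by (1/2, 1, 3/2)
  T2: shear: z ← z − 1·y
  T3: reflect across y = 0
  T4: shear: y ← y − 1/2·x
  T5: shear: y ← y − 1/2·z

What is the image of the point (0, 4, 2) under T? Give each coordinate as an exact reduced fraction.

T(p) = (0, -7/2, -1)

T1 scale by (1/2, 1, 3/2): (0, 4, 2) → (0, 4, 3)
T2 shear: z ← z − 1·y: (0, 4, 3) → (0, 4, -1)
T3 reflect across y = 0: (0, 4, -1) → (0, -4, -1)
T4 shear: y ← y − 1/2·x: (0, -4, -1) → (0, -4, -1)
T5 shear: y ← y − 1/2·z: (0, -4, -1) → (0, -7/2, -1)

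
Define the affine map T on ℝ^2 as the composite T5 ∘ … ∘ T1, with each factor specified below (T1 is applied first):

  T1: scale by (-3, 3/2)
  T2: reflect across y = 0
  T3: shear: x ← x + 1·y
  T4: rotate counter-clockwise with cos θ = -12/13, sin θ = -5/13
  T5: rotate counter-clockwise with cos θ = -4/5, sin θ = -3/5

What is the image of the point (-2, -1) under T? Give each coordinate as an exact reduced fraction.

T1 scale by (-3, 3/2): (-2, -1) → (6, -3/2)
T2 reflect across y = 0: (6, -3/2) → (6, 3/2)
T3 shear: x ← x + 1·y: (6, 3/2) → (15/2, 3/2)
T4 rotate counter-clockwise with cos θ = -12/13, sin θ = -5/13: (15/2, 3/2) → (-165/26, -111/26)
T5 rotate counter-clockwise with cos θ = -4/5, sin θ = -3/5: (-165/26, -111/26) → (327/130, 939/130)

T(p) = (327/130, 939/130)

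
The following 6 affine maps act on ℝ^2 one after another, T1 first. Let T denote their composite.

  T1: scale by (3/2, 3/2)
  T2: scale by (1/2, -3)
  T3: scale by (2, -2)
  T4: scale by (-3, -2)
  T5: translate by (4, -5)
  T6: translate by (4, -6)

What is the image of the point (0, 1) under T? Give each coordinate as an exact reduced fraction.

T(p) = (8, -29)

T1 scale by (3/2, 3/2): (0, 1) → (0, 3/2)
T2 scale by (1/2, -3): (0, 3/2) → (0, -9/2)
T3 scale by (2, -2): (0, -9/2) → (0, 9)
T4 scale by (-3, -2): (0, 9) → (0, -18)
T5 translate by (4, -5): (0, -18) → (4, -23)
T6 translate by (4, -6): (4, -23) → (8, -29)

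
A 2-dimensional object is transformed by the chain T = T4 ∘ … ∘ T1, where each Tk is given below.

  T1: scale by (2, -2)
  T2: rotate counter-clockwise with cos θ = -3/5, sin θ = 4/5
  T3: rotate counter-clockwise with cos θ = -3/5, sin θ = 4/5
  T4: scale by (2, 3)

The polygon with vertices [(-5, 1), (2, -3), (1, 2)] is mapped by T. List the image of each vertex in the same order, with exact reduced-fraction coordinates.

image vertices: (44/25, 762/25), (232/25, -414/25), (-44/5, -12/5)

T1 scale by (2, -2): (-5, 1) → (-10, -2); (2, -3) → (4, 6); (1, 2) → (2, -4)
T2 rotate counter-clockwise with cos θ = -3/5, sin θ = 4/5: (-10, -2) → (38/5, -34/5); (4, 6) → (-36/5, -2/5); (2, -4) → (2, 4)
T3 rotate counter-clockwise with cos θ = -3/5, sin θ = 4/5: (38/5, -34/5) → (22/25, 254/25); (-36/5, -2/5) → (116/25, -138/25); (2, 4) → (-22/5, -4/5)
T4 scale by (2, 3): (22/25, 254/25) → (44/25, 762/25); (116/25, -138/25) → (232/25, -414/25); (-22/5, -4/5) → (-44/5, -12/5)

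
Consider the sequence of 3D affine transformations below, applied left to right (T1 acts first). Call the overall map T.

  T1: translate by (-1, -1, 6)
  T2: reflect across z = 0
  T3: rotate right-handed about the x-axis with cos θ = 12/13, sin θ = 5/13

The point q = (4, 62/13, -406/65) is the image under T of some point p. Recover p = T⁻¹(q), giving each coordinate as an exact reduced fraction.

p = (5, 3, 8/5)

T1 = [1 0 0 -1; 0 1 0 -1; 0 0 1 6; 0 0 0 1]
T2·T1 = [1 0 0 -1; 0 1 0 -1; 0 0 -1 -6; 0 0 0 1]
T3·…·T1 = [1 0 0 -1; 0 12/13 5/13 18/13; 0 5/13 -12/13 -77/13; 0 0 0 1]
det M = -1; M⁻¹ = [1 0 0 1; 0 12/13 5/13 1; 0 5/13 -12/13 -6; 0 0 0 1]
M⁻¹ · (4, 62/13, -406/65)ᵀ = (5, 3, 8/5)ᵀ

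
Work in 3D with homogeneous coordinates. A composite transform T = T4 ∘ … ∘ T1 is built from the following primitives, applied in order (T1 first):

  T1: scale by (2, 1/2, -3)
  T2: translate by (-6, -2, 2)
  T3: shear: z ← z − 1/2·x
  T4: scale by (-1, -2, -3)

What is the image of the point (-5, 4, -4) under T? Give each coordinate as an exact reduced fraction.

T(p) = (16, 0, -66)

T1 scale by (2, 1/2, -3): (-5, 4, -4) → (-10, 2, 12)
T2 translate by (-6, -2, 2): (-10, 2, 12) → (-16, 0, 14)
T3 shear: z ← z − 1/2·x: (-16, 0, 14) → (-16, 0, 22)
T4 scale by (-1, -2, -3): (-16, 0, 22) → (16, 0, -66)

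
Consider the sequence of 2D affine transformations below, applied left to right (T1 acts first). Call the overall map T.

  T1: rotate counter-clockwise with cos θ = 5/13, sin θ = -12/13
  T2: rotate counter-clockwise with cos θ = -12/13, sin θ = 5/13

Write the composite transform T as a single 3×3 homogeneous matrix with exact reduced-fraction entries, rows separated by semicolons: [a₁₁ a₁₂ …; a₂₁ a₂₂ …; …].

T1 = [5/13 12/13 0; -12/13 5/13 0; 0 0 1]
T2·T1 = [0 -1 0; 1 0 0; 0 0 1]

T = [0 -1 0; 1 0 0; 0 0 1]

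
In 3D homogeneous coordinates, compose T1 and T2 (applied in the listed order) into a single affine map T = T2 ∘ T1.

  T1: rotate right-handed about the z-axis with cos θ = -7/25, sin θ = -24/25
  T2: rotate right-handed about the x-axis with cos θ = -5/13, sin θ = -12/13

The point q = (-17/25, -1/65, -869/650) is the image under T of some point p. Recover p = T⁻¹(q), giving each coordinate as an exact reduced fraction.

T1 = [-7/25 24/25 0 0; -24/25 -7/25 0 0; 0 0 1 0; 0 0 0 1]
T2·T1 = [-7/25 24/25 0 0; 24/65 7/65 12/13 0; 288/325 84/325 -5/13 0; 0 0 0 1]
det M = 1; M⁻¹ = [-7/25 24/65 288/325 0; 24/25 7/65 84/325 0; 0 12/13 -5/13 0; 0 0 0 1]
M⁻¹ · (-17/25, -1/65, -869/650)ᵀ = (-1, -1, 1/2)ᵀ

p = (-1, -1, 1/2)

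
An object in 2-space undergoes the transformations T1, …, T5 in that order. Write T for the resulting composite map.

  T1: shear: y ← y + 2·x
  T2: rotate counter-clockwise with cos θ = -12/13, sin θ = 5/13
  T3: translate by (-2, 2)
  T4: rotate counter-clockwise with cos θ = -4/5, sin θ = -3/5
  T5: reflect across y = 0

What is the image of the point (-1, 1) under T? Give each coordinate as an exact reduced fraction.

T(p) = (27/13, 21/13)

T1 shear: y ← y + 2·x: (-1, 1) → (-1, -1)
T2 rotate counter-clockwise with cos θ = -12/13, sin θ = 5/13: (-1, -1) → (17/13, 7/13)
T3 translate by (-2, 2): (17/13, 7/13) → (-9/13, 33/13)
T4 rotate counter-clockwise with cos θ = -4/5, sin θ = -3/5: (-9/13, 33/13) → (27/13, -21/13)
T5 reflect across y = 0: (27/13, -21/13) → (27/13, 21/13)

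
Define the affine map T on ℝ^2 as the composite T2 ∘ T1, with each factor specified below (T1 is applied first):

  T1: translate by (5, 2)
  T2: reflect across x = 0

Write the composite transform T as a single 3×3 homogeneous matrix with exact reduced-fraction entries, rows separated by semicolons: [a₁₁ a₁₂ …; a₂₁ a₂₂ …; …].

T = [-1 0 -5; 0 1 2; 0 0 1]

T1 = [1 0 5; 0 1 2; 0 0 1]
T2·T1 = [-1 0 -5; 0 1 2; 0 0 1]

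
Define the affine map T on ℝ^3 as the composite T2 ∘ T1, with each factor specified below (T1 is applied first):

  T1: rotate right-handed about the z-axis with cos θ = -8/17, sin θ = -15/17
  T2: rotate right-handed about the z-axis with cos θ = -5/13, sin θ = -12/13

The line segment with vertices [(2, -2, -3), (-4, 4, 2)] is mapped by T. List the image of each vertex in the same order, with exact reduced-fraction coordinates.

image vertices: (62/221, 622/221, -3), (-124/221, -1244/221, 2)

T1 rotate right-handed about the z-axis with cos θ = -8/17, sin θ = -15/17: (2, -2, -3) → (-46/17, -14/17, -3); (-4, 4, 2) → (92/17, 28/17, 2)
T2 rotate right-handed about the z-axis with cos θ = -5/13, sin θ = -12/13: (-46/17, -14/17, -3) → (62/221, 622/221, -3); (92/17, 28/17, 2) → (-124/221, -1244/221, 2)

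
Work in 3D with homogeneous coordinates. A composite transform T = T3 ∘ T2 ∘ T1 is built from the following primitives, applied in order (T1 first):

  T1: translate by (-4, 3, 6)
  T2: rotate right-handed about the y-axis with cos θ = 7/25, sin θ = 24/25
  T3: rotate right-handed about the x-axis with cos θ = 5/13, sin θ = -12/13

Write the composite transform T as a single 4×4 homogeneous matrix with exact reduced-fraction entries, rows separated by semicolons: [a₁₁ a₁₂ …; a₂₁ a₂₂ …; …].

T = [7/25 0 24/25 116/25; -288/325 5/13 84/325 2031/325; -24/65 -12/13 7/65 -42/65; 0 0 0 1]

T1 = [1 0 0 -4; 0 1 0 3; 0 0 1 6; 0 0 0 1]
T2·T1 = [7/25 0 24/25 116/25; 0 1 0 3; -24/25 0 7/25 138/25; 0 0 0 1]
T3·…·T1 = [7/25 0 24/25 116/25; -288/325 5/13 84/325 2031/325; -24/65 -12/13 7/65 -42/65; 0 0 0 1]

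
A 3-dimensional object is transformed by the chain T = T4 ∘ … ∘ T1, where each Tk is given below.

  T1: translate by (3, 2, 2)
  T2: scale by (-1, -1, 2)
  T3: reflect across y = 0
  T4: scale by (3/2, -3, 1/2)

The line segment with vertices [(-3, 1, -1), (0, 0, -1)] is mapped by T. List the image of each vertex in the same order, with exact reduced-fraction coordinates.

T1 translate by (3, 2, 2): (-3, 1, -1) → (0, 3, 1); (0, 0, -1) → (3, 2, 1)
T2 scale by (-1, -1, 2): (0, 3, 1) → (0, -3, 2); (3, 2, 1) → (-3, -2, 2)
T3 reflect across y = 0: (0, -3, 2) → (0, 3, 2); (-3, -2, 2) → (-3, 2, 2)
T4 scale by (3/2, -3, 1/2): (0, 3, 2) → (0, -9, 1); (-3, 2, 2) → (-9/2, -6, 1)

image vertices: (0, -9, 1), (-9/2, -6, 1)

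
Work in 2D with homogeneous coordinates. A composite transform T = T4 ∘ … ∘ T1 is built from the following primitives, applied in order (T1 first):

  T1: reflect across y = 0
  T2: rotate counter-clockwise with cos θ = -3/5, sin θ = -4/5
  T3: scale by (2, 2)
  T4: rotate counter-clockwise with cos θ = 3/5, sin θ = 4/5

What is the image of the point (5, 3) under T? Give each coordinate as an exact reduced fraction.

T(p) = (-74/25, -282/25)

T1 reflect across y = 0: (5, 3) → (5, -3)
T2 rotate counter-clockwise with cos θ = -3/5, sin θ = -4/5: (5, -3) → (-27/5, -11/5)
T3 scale by (2, 2): (-27/5, -11/5) → (-54/5, -22/5)
T4 rotate counter-clockwise with cos θ = 3/5, sin θ = 4/5: (-54/5, -22/5) → (-74/25, -282/25)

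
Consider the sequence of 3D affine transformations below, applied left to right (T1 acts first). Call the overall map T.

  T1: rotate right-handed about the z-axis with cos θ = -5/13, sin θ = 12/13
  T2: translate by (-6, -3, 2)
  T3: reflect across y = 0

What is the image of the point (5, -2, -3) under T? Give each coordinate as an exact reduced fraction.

T(p) = (-79/13, -31/13, -1)

T1 rotate right-handed about the z-axis with cos θ = -5/13, sin θ = 12/13: (5, -2, -3) → (-1/13, 70/13, -3)
T2 translate by (-6, -3, 2): (-1/13, 70/13, -3) → (-79/13, 31/13, -1)
T3 reflect across y = 0: (-79/13, 31/13, -1) → (-79/13, -31/13, -1)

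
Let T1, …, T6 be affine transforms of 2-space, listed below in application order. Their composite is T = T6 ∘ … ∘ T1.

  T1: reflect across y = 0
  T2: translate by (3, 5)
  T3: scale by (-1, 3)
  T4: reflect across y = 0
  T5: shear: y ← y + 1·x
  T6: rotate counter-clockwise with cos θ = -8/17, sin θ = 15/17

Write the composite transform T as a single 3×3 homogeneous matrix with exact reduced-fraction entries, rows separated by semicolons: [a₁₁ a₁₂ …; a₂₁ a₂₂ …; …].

T = [23/17 -45/17 294/17; -7/17 -24/17 99/17; 0 0 1]

T1 = [1 0 0; 0 -1 0; 0 0 1]
T2·T1 = [1 0 3; 0 -1 5; 0 0 1]
T3·…·T1 = [-1 0 -3; 0 -3 15; 0 0 1]
T4·…·T1 = [-1 0 -3; 0 3 -15; 0 0 1]
T5·…·T1 = [-1 0 -3; -1 3 -18; 0 0 1]
T6·…·T1 = [23/17 -45/17 294/17; -7/17 -24/17 99/17; 0 0 1]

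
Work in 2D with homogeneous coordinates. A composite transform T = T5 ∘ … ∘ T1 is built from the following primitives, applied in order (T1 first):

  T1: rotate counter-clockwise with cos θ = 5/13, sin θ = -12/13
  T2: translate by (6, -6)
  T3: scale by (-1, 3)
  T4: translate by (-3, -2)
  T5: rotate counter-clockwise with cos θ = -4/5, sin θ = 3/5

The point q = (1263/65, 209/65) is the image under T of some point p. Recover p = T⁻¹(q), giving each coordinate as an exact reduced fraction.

p = (0, 5)

T1 = [5/13 12/13 0; -12/13 5/13 0; 0 0 1]
T2·T1 = [5/13 12/13 6; -12/13 5/13 -6; 0 0 1]
T3·…·T1 = [-5/13 -12/13 -6; -36/13 15/13 -18; 0 0 1]
T4·…·T1 = [-5/13 -12/13 -9; -36/13 15/13 -20; 0 0 1]
T5·…·T1 = [128/65 3/65 96/5; 129/65 -96/65 53/5; 0 0 1]
det M = -3; M⁻¹ = [32/65 1/65 -125/13; 43/65 -128/195 -224/39; 0 0 1]
M⁻¹ · (1263/65, 209/65)ᵀ = (0, 5)ᵀ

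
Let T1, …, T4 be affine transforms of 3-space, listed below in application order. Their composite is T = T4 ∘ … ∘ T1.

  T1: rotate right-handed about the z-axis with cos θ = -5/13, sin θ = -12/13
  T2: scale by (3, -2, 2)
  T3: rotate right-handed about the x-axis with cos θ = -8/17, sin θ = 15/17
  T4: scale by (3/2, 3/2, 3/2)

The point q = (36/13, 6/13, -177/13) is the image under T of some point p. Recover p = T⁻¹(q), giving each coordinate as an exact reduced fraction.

T1 = [-5/13 12/13 0 0; -12/13 -5/13 0 0; 0 0 1 0; 0 0 0 1]
T2·T1 = [-15/13 36/13 0 0; 24/13 10/13 0 0; 0 0 2 0; 0 0 0 1]
T3·…·T1 = [-15/13 36/13 0 0; -192/221 -80/221 -30/17 0; 360/221 150/221 -16/17 0; 0 0 0 1]
T4·…·T1 = [-45/26 54/13 0 0; -288/221 -120/221 -45/17 0; 540/221 225/221 -24/17 0; 0 0 0 1]
det M = -81/2; M⁻¹ = [-10/117 -32/221 60/221 0; 8/39 -40/663 25/221 0; 0 -5/17 -8/51 0; 0 0 0 1]
M⁻¹ · (36/13, 6/13, -177/13)ᵀ = (-4, -1, 2)ᵀ

p = (-4, -1, 2)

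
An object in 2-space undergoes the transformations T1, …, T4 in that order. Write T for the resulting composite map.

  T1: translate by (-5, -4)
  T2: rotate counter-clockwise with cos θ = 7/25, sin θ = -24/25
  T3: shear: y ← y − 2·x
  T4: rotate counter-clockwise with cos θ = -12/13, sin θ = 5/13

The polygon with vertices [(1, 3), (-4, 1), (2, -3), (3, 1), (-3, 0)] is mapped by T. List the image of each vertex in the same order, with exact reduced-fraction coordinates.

image vertices: (-341/325, -2576/325), (-141/65, -1251/65), (263/325, -5757/325), (37/325, -2818/325), (-516/325, -6376/325)

T1 translate by (-5, -4): (1, 3) → (-4, -1); (-4, 1) → (-9, -3); (2, -3) → (-3, -7); (3, 1) → (-2, -3); (-3, 0) → (-8, -4)
T2 rotate counter-clockwise with cos θ = 7/25, sin θ = -24/25: (-4, -1) → (-52/25, 89/25); (-9, -3) → (-27/5, 39/5); (-3, -7) → (-189/25, 23/25); (-2, -3) → (-86/25, 27/25); (-8, -4) → (-152/25, 164/25)
T3 shear: y ← y − 2·x: (-52/25, 89/25) → (-52/25, 193/25); (-27/5, 39/5) → (-27/5, 93/5); (-189/25, 23/25) → (-189/25, 401/25); (-86/25, 27/25) → (-86/25, 199/25); (-152/25, 164/25) → (-152/25, 468/25)
T4 rotate counter-clockwise with cos θ = -12/13, sin θ = 5/13: (-52/25, 193/25) → (-341/325, -2576/325); (-27/5, 93/5) → (-141/65, -1251/65); (-189/25, 401/25) → (263/325, -5757/325); (-86/25, 199/25) → (37/325, -2818/325); (-152/25, 468/25) → (-516/325, -6376/325)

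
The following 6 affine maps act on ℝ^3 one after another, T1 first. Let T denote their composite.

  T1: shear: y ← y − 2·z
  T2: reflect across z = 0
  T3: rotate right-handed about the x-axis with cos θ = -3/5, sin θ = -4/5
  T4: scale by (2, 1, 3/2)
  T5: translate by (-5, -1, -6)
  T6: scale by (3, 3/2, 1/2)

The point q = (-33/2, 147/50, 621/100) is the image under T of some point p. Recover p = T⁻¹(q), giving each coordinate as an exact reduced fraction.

T1 = [1 0 0 0; 0 1 -2 0; 0 0 1 0; 0 0 0 1]
T2·T1 = [1 0 0 0; 0 1 -2 0; 0 0 -1 0; 0 0 0 1]
T3·…·T1 = [1 0 0 0; 0 -3/5 2/5 0; 0 -4/5 11/5 0; 0 0 0 1]
T4·…·T1 = [2 0 0 0; 0 -3/5 2/5 0; 0 -6/5 33/10 0; 0 0 0 1]
T5·…·T1 = [2 0 0 -5; 0 -3/5 2/5 -1; 0 -6/5 33/10 -6; 0 0 0 1]
T6·…·T1 = [6 0 0 -15; 0 -9/10 3/5 -3/2; 0 -3/5 33/20 -3; 0 0 0 1]
det M = -27/4; M⁻¹ = [1/6 0 0 5/2; 0 -22/15 8/15 -3/5; 0 -8/15 4/5 8/5; 0 0 0 1]
M⁻¹ · (-33/2, 147/50, 621/100)ᵀ = (-1/4, -8/5, 5)ᵀ

p = (-1/4, -8/5, 5)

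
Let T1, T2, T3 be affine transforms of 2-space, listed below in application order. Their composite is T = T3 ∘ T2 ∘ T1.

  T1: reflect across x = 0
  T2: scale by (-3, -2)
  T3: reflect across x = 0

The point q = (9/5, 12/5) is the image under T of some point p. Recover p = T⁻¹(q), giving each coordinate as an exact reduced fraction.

T1 = [-1 0 0; 0 1 0; 0 0 1]
T2·T1 = [3 0 0; 0 -2 0; 0 0 1]
T3·…·T1 = [-3 0 0; 0 -2 0; 0 0 1]
det M = 6; M⁻¹ = [-1/3 0 0; 0 -1/2 0; 0 0 1]
M⁻¹ · (9/5, 12/5)ᵀ = (-3/5, -6/5)ᵀ

p = (-3/5, -6/5)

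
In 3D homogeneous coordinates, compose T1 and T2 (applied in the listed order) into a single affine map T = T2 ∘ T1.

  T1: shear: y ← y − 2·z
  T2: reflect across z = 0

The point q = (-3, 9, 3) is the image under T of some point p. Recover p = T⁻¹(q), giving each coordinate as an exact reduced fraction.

T1 = [1 0 0 0; 0 1 -2 0; 0 0 1 0; 0 0 0 1]
T2·T1 = [1 0 0 0; 0 1 -2 0; 0 0 -1 0; 0 0 0 1]
det M = -1; M⁻¹ = [1 0 0 0; 0 1 -2 0; 0 0 -1 0; 0 0 0 1]
M⁻¹ · (-3, 9, 3)ᵀ = (-3, 3, -3)ᵀ

p = (-3, 3, -3)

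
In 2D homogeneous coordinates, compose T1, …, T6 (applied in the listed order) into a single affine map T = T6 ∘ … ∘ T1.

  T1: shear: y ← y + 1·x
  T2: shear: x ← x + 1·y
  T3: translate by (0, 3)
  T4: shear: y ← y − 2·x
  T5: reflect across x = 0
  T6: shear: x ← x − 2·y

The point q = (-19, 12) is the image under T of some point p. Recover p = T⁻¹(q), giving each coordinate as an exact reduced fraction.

p = (-4, 3)

T1 = [1 0 0; 1 1 0; 0 0 1]
T2·T1 = [2 1 0; 1 1 0; 0 0 1]
T3·…·T1 = [2 1 0; 1 1 3; 0 0 1]
T4·…·T1 = [2 1 0; -3 -1 3; 0 0 1]
T5·…·T1 = [-2 -1 0; -3 -1 3; 0 0 1]
T6·…·T1 = [4 1 -6; -3 -1 3; 0 0 1]
det M = -1; M⁻¹ = [1 1 3; -3 -4 -6; 0 0 1]
M⁻¹ · (-19, 12)ᵀ = (-4, 3)ᵀ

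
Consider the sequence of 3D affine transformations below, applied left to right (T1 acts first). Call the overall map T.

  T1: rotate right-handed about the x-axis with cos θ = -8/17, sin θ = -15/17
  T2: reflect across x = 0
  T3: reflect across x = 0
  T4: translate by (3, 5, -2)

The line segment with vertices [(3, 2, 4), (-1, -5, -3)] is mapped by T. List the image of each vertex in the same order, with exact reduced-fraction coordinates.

T1 rotate right-handed about the x-axis with cos θ = -8/17, sin θ = -15/17: (3, 2, 4) → (3, 44/17, -62/17); (-1, -5, -3) → (-1, -5/17, 99/17)
T2 reflect across x = 0: (3, 44/17, -62/17) → (-3, 44/17, -62/17); (-1, -5/17, 99/17) → (1, -5/17, 99/17)
T3 reflect across x = 0: (-3, 44/17, -62/17) → (3, 44/17, -62/17); (1, -5/17, 99/17) → (-1, -5/17, 99/17)
T4 translate by (3, 5, -2): (3, 44/17, -62/17) → (6, 129/17, -96/17); (-1, -5/17, 99/17) → (2, 80/17, 65/17)

image vertices: (6, 129/17, -96/17), (2, 80/17, 65/17)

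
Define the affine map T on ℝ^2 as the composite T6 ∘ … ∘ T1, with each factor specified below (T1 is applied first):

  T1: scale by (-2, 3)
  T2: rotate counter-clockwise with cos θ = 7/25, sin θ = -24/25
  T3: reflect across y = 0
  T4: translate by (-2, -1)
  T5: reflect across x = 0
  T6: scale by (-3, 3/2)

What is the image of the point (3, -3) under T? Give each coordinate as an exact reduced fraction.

T(p) = (-924/25, -159/25)

T1 scale by (-2, 3): (3, -3) → (-6, -9)
T2 rotate counter-clockwise with cos θ = 7/25, sin θ = -24/25: (-6, -9) → (-258/25, 81/25)
T3 reflect across y = 0: (-258/25, 81/25) → (-258/25, -81/25)
T4 translate by (-2, -1): (-258/25, -81/25) → (-308/25, -106/25)
T5 reflect across x = 0: (-308/25, -106/25) → (308/25, -106/25)
T6 scale by (-3, 3/2): (308/25, -106/25) → (-924/25, -159/25)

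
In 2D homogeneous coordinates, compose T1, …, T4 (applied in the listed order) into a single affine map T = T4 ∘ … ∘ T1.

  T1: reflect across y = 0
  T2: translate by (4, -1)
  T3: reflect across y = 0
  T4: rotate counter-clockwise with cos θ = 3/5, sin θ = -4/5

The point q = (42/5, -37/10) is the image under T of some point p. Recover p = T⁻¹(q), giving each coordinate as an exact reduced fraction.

p = (4, 7/2)

T1 = [1 0 0; 0 -1 0; 0 0 1]
T2·T1 = [1 0 4; 0 -1 -1; 0 0 1]
T3·…·T1 = [1 0 4; 0 1 1; 0 0 1]
T4·…·T1 = [3/5 4/5 16/5; -4/5 3/5 -13/5; 0 0 1]
det M = 1; M⁻¹ = [3/5 -4/5 -4; 4/5 3/5 -1; 0 0 1]
M⁻¹ · (42/5, -37/10)ᵀ = (4, 7/2)ᵀ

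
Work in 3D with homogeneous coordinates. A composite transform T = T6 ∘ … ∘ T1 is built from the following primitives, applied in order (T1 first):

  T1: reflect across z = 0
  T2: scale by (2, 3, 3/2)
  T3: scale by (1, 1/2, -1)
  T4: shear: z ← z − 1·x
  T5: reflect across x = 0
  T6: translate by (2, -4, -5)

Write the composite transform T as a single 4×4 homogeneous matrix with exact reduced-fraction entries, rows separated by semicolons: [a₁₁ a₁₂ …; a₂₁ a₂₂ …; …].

T = [-2 0 0 2; 0 3/2 0 -4; -2 0 3/2 -5; 0 0 0 1]

T1 = [1 0 0 0; 0 1 0 0; 0 0 -1 0; 0 0 0 1]
T2·T1 = [2 0 0 0; 0 3 0 0; 0 0 -3/2 0; 0 0 0 1]
T3·…·T1 = [2 0 0 0; 0 3/2 0 0; 0 0 3/2 0; 0 0 0 1]
T4·…·T1 = [2 0 0 0; 0 3/2 0 0; -2 0 3/2 0; 0 0 0 1]
T5·…·T1 = [-2 0 0 0; 0 3/2 0 0; -2 0 3/2 0; 0 0 0 1]
T6·…·T1 = [-2 0 0 2; 0 3/2 0 -4; -2 0 3/2 -5; 0 0 0 1]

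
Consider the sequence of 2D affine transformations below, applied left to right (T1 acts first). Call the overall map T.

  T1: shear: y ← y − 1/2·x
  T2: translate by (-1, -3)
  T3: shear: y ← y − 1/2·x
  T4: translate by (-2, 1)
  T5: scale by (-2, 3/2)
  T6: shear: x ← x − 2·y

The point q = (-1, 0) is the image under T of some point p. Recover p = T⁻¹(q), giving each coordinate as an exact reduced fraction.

T1 = [1 0 0; -1/2 1 0; 0 0 1]
T2·T1 = [1 0 -1; -1/2 1 -3; 0 0 1]
T3·…·T1 = [1 0 -1; -1 1 -5/2; 0 0 1]
T4·…·T1 = [1 0 -3; -1 1 -3/2; 0 0 1]
T5·…·T1 = [-2 0 6; -3/2 3/2 -9/4; 0 0 1]
T6·…·T1 = [1 -3 21/2; -3/2 3/2 -9/4; 0 0 1]
det M = -3; M⁻¹ = [-1/2 -1 3; -1/2 -1/3 9/2; 0 0 1]
M⁻¹ · (-1, 0)ᵀ = (7/2, 5)ᵀ

p = (7/2, 5)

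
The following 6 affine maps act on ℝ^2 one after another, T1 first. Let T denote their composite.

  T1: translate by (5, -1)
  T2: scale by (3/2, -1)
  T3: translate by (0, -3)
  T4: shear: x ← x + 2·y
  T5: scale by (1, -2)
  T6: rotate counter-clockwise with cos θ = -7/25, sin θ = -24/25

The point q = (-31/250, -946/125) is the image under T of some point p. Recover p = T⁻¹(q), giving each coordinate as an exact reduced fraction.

p = (6/5, -1)

T1 = [1 0 5; 0 1 -1; 0 0 1]
T2·T1 = [3/2 0 15/2; 0 -1 1; 0 0 1]
T3·…·T1 = [3/2 0 15/2; 0 -1 -2; 0 0 1]
T4·…·T1 = [3/2 -2 7/2; 0 -1 -2; 0 0 1]
T5·…·T1 = [3/2 -2 7/2; 0 2 4; 0 0 1]
T6·…·T1 = [-21/50 62/25 143/50; -36/25 34/25 -112/25; 0 0 1]
det M = 3; M⁻¹ = [34/75 -62/75 -5; 12/25 -7/50 -2; 0 0 1]
M⁻¹ · (-31/250, -946/125)ᵀ = (6/5, -1)ᵀ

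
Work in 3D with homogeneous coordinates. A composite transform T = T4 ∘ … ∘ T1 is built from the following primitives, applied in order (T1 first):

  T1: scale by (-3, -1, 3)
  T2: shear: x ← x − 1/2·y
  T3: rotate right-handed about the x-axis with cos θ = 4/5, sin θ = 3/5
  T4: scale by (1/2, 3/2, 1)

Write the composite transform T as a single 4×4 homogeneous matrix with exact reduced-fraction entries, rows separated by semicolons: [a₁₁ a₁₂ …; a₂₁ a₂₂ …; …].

T = [-3/2 1/4 0 0; 0 -6/5 -27/10 0; 0 -3/5 12/5 0; 0 0 0 1]

T1 = [-3 0 0 0; 0 -1 0 0; 0 0 3 0; 0 0 0 1]
T2·T1 = [-3 1/2 0 0; 0 -1 0 0; 0 0 3 0; 0 0 0 1]
T3·…·T1 = [-3 1/2 0 0; 0 -4/5 -9/5 0; 0 -3/5 12/5 0; 0 0 0 1]
T4·…·T1 = [-3/2 1/4 0 0; 0 -6/5 -27/10 0; 0 -3/5 12/5 0; 0 0 0 1]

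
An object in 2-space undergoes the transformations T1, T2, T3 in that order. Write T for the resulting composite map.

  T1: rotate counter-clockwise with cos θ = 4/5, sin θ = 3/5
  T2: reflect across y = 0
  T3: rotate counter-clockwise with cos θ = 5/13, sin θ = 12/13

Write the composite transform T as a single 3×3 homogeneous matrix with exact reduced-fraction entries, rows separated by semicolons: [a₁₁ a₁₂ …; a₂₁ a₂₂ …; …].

T1 = [4/5 -3/5 0; 3/5 4/5 0; 0 0 1]
T2·T1 = [4/5 -3/5 0; -3/5 -4/5 0; 0 0 1]
T3·…·T1 = [56/65 33/65 0; 33/65 -56/65 0; 0 0 1]

T = [56/65 33/65 0; 33/65 -56/65 0; 0 0 1]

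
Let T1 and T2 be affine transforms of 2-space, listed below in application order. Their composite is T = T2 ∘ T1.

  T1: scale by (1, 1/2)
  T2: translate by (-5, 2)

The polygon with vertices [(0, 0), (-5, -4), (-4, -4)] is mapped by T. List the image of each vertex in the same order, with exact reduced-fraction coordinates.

image vertices: (-5, 2), (-10, 0), (-9, 0)

T1 scale by (1, 1/2): (0, 0) → (0, 0); (-5, -4) → (-5, -2); (-4, -4) → (-4, -2)
T2 translate by (-5, 2): (0, 0) → (-5, 2); (-5, -2) → (-10, 0); (-4, -2) → (-9, 0)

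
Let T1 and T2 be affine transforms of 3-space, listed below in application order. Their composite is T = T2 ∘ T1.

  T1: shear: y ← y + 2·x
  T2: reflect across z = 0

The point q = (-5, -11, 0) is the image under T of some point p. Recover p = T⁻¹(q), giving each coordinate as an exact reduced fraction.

T1 = [1 0 0 0; 2 1 0 0; 0 0 1 0; 0 0 0 1]
T2·T1 = [1 0 0 0; 2 1 0 0; 0 0 -1 0; 0 0 0 1]
det M = -1; M⁻¹ = [1 0 0 0; -2 1 0 0; 0 0 -1 0; 0 0 0 1]
M⁻¹ · (-5, -11, 0)ᵀ = (-5, -1, 0)ᵀ

p = (-5, -1, 0)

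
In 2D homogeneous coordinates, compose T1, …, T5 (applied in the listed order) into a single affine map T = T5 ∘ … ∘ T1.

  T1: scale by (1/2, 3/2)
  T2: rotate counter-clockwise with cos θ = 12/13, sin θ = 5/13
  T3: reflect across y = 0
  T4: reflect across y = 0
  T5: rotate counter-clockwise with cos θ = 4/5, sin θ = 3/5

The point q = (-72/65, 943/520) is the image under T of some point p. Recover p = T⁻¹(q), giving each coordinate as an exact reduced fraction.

p = (2, 5/4)

T1 = [1/2 0 0; 0 3/2 0; 0 0 1]
T2·T1 = [6/13 -15/26 0; 5/26 18/13 0; 0 0 1]
T3·…·T1 = [6/13 -15/26 0; -5/26 -18/13 0; 0 0 1]
T4·…·T1 = [6/13 -15/26 0; 5/26 18/13 0; 0 0 1]
T5·…·T1 = [33/130 -84/65 0; 28/65 99/130 0; 0 0 1]
det M = 3/4; M⁻¹ = [66/65 112/65 0; -112/195 22/65 0; 0 0 1]
M⁻¹ · (-72/65, 943/520)ᵀ = (2, 5/4)ᵀ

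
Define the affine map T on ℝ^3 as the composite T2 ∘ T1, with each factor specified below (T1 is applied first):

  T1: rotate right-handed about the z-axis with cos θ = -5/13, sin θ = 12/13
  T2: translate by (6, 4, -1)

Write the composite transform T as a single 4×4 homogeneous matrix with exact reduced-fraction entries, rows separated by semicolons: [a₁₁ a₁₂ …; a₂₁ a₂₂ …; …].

T = [-5/13 -12/13 0 6; 12/13 -5/13 0 4; 0 0 1 -1; 0 0 0 1]

T1 = [-5/13 -12/13 0 0; 12/13 -5/13 0 0; 0 0 1 0; 0 0 0 1]
T2·T1 = [-5/13 -12/13 0 6; 12/13 -5/13 0 4; 0 0 1 -1; 0 0 0 1]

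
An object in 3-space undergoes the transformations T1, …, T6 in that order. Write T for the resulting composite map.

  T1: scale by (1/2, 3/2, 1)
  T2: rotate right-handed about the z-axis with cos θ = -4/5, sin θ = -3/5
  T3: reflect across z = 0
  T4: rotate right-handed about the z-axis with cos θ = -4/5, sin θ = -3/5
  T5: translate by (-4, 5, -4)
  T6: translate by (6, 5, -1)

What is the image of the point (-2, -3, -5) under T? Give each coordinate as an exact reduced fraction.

T1 scale by (1/2, 3/2, 1): (-2, -3, -5) → (-1, -9/2, -5)
T2 rotate right-handed about the z-axis with cos θ = -4/5, sin θ = -3/5: (-1, -9/2, -5) → (-19/10, 21/5, -5)
T3 reflect across z = 0: (-19/10, 21/5, -5) → (-19/10, 21/5, 5)
T4 rotate right-handed about the z-axis with cos θ = -4/5, sin θ = -3/5: (-19/10, 21/5, 5) → (101/25, -111/50, 5)
T5 translate by (-4, 5, -4): (101/25, -111/50, 5) → (1/25, 139/50, 1)
T6 translate by (6, 5, -1): (1/25, 139/50, 1) → (151/25, 389/50, 0)

T(p) = (151/25, 389/50, 0)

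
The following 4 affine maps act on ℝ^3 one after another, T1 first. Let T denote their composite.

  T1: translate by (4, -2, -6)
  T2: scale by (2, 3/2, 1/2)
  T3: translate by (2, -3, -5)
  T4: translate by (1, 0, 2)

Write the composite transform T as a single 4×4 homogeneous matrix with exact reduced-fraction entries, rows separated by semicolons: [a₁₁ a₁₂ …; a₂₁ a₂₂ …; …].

T1 = [1 0 0 4; 0 1 0 -2; 0 0 1 -6; 0 0 0 1]
T2·T1 = [2 0 0 8; 0 3/2 0 -3; 0 0 1/2 -3; 0 0 0 1]
T3·…·T1 = [2 0 0 10; 0 3/2 0 -6; 0 0 1/2 -8; 0 0 0 1]
T4·…·T1 = [2 0 0 11; 0 3/2 0 -6; 0 0 1/2 -6; 0 0 0 1]

T = [2 0 0 11; 0 3/2 0 -6; 0 0 1/2 -6; 0 0 0 1]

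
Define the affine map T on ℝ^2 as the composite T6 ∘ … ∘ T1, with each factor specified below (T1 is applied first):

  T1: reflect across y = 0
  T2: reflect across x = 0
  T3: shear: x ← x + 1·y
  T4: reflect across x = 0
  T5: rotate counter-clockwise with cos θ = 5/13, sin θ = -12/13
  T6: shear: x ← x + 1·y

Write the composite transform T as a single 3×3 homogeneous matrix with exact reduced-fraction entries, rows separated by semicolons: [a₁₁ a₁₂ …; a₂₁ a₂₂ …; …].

T1 = [1 0 0; 0 -1 0; 0 0 1]
T2·T1 = [-1 0 0; 0 -1 0; 0 0 1]
T3·…·T1 = [-1 -1 0; 0 -1 0; 0 0 1]
T4·…·T1 = [1 1 0; 0 -1 0; 0 0 1]
T5·…·T1 = [5/13 -7/13 0; -12/13 -17/13 0; 0 0 1]
T6·…·T1 = [-7/13 -24/13 0; -12/13 -17/13 0; 0 0 1]

T = [-7/13 -24/13 0; -12/13 -17/13 0; 0 0 1]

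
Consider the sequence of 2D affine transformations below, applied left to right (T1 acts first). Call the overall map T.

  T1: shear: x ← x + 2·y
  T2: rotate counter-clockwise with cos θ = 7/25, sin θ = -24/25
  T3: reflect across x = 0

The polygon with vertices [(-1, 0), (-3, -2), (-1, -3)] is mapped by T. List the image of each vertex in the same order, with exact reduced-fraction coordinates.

image vertices: (7/25, 24/25), (97/25, 154/25), (121/25, 147/25)

T1 shear: x ← x + 2·y: (-1, 0) → (-1, 0); (-3, -2) → (-7, -2); (-1, -3) → (-7, -3)
T2 rotate counter-clockwise with cos θ = 7/25, sin θ = -24/25: (-1, 0) → (-7/25, 24/25); (-7, -2) → (-97/25, 154/25); (-7, -3) → (-121/25, 147/25)
T3 reflect across x = 0: (-7/25, 24/25) → (7/25, 24/25); (-97/25, 154/25) → (97/25, 154/25); (-121/25, 147/25) → (121/25, 147/25)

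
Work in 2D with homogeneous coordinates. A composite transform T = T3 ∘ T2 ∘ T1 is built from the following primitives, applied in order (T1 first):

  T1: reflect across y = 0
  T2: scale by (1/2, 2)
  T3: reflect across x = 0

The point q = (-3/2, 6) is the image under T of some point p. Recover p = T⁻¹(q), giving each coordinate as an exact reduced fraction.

p = (3, -3)

T1 = [1 0 0; 0 -1 0; 0 0 1]
T2·T1 = [1/2 0 0; 0 -2 0; 0 0 1]
T3·…·T1 = [-1/2 0 0; 0 -2 0; 0 0 1]
det M = 1; M⁻¹ = [-2 0 0; 0 -1/2 0; 0 0 1]
M⁻¹ · (-3/2, 6)ᵀ = (3, -3)ᵀ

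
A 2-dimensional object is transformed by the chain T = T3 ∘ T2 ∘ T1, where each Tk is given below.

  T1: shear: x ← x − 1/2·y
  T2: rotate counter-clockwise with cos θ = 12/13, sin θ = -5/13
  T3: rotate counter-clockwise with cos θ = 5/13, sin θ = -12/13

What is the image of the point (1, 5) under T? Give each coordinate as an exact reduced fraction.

T1 shear: x ← x − 1/2·y: (1, 5) → (-3/2, 5)
T2 rotate counter-clockwise with cos θ = 12/13, sin θ = -5/13: (-3/2, 5) → (7/13, 135/26)
T3 rotate counter-clockwise with cos θ = 5/13, sin θ = -12/13: (7/13, 135/26) → (5, 3/2)

T(p) = (5, 3/2)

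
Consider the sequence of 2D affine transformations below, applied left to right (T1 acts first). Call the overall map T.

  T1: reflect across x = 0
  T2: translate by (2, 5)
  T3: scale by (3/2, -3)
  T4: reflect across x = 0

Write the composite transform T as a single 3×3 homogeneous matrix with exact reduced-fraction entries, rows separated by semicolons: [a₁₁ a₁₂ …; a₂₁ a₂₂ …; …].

T1 = [-1 0 0; 0 1 0; 0 0 1]
T2·T1 = [-1 0 2; 0 1 5; 0 0 1]
T3·…·T1 = [-3/2 0 3; 0 -3 -15; 0 0 1]
T4·…·T1 = [3/2 0 -3; 0 -3 -15; 0 0 1]

T = [3/2 0 -3; 0 -3 -15; 0 0 1]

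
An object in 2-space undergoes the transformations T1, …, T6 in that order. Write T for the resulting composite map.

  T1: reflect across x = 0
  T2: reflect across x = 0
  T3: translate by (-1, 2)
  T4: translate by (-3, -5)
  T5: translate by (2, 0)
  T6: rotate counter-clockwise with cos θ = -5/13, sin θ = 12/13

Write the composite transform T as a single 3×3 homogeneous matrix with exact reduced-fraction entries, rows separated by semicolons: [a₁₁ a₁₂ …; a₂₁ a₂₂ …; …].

T1 = [-1 0 0; 0 1 0; 0 0 1]
T2·T1 = [1 0 0; 0 1 0; 0 0 1]
T3·…·T1 = [1 0 -1; 0 1 2; 0 0 1]
T4·…·T1 = [1 0 -4; 0 1 -3; 0 0 1]
T5·…·T1 = [1 0 -2; 0 1 -3; 0 0 1]
T6·…·T1 = [-5/13 -12/13 46/13; 12/13 -5/13 -9/13; 0 0 1]

T = [-5/13 -12/13 46/13; 12/13 -5/13 -9/13; 0 0 1]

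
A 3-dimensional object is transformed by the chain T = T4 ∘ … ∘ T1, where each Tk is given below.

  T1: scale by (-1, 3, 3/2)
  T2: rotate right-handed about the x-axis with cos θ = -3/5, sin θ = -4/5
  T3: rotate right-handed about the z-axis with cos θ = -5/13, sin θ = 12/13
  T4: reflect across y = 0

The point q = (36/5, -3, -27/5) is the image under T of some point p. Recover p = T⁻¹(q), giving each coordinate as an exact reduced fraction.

p = (0, 3, -2)

T1 = [-1 0 0 0; 0 3 0 0; 0 0 3/2 0; 0 0 0 1]
T2·T1 = [-1 0 0 0; 0 -9/5 6/5 0; 0 -12/5 -9/10 0; 0 0 0 1]
T3·…·T1 = [5/13 108/65 -72/65 0; -12/13 9/13 -6/13 0; 0 -12/5 -9/10 0; 0 0 0 1]
T4·…·T1 = [5/13 108/65 -72/65 0; 12/13 -9/13 6/13 0; 0 -12/5 -9/10 0; 0 0 0 1]
det M = 9/2; M⁻¹ = [5/13 12/13 0 0; 12/65 -1/13 -4/15 0; -32/65 8/39 -2/5 0; 0 0 0 1]
M⁻¹ · (36/5, -3, -27/5)ᵀ = (0, 3, -2)ᵀ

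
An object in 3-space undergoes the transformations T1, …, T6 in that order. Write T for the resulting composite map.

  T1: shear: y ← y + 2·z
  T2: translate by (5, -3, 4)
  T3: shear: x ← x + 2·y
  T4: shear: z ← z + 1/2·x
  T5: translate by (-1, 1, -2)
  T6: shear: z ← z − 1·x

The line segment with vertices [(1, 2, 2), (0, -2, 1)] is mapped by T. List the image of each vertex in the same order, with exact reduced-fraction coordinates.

T1 shear: y ← y + 2·z: (1, 2, 2) → (1, 6, 2); (0, -2, 1) → (0, 0, 1)
T2 translate by (5, -3, 4): (1, 6, 2) → (6, 3, 6); (0, 0, 1) → (5, -3, 5)
T3 shear: x ← x + 2·y: (6, 3, 6) → (12, 3, 6); (5, -3, 5) → (-1, -3, 5)
T4 shear: z ← z + 1/2·x: (12, 3, 6) → (12, 3, 12); (-1, -3, 5) → (-1, -3, 9/2)
T5 translate by (-1, 1, -2): (12, 3, 12) → (11, 4, 10); (-1, -3, 9/2) → (-2, -2, 5/2)
T6 shear: z ← z − 1·x: (11, 4, 10) → (11, 4, -1); (-2, -2, 5/2) → (-2, -2, 9/2)

image vertices: (11, 4, -1), (-2, -2, 9/2)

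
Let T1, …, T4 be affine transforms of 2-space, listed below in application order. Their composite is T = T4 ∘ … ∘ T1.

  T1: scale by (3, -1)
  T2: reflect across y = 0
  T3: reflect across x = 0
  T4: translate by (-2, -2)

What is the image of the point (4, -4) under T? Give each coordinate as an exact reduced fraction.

T1 scale by (3, -1): (4, -4) → (12, 4)
T2 reflect across y = 0: (12, 4) → (12, -4)
T3 reflect across x = 0: (12, -4) → (-12, -4)
T4 translate by (-2, -2): (-12, -4) → (-14, -6)

T(p) = (-14, -6)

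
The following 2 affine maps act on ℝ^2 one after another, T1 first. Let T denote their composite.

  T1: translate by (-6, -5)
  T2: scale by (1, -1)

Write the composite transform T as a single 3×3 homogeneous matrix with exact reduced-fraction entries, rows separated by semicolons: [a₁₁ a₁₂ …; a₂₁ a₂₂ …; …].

T1 = [1 0 -6; 0 1 -5; 0 0 1]
T2·T1 = [1 0 -6; 0 -1 5; 0 0 1]

T = [1 0 -6; 0 -1 5; 0 0 1]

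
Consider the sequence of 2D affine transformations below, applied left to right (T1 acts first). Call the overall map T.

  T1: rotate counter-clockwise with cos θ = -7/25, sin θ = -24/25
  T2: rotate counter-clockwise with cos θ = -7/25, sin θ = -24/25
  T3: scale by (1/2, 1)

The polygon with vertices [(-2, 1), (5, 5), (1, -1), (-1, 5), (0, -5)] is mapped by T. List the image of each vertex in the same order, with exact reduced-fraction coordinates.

T1 rotate counter-clockwise with cos θ = -7/25, sin θ = -24/25: (-2, 1) → (38/25, 41/25); (5, 5) → (17/5, -31/5); (1, -1) → (-31/25, -17/25); (-1, 5) → (127/25, -11/25); (0, -5) → (-24/5, 7/5)
T2 rotate counter-clockwise with cos θ = -7/25, sin θ = -24/25: (38/25, 41/25) → (718/625, -1199/625); (17/5, -31/5) → (-863/125, -191/125); (-31/25, -17/25) → (-191/625, 863/625); (127/25, -11/25) → (-1153/625, -2971/625); (-24/5, 7/5) → (336/125, 527/125)
T3 scale by (1/2, 1): (718/625, -1199/625) → (359/625, -1199/625); (-863/125, -191/125) → (-863/250, -191/125); (-191/625, 863/625) → (-191/1250, 863/625); (-1153/625, -2971/625) → (-1153/1250, -2971/625); (336/125, 527/125) → (168/125, 527/125)

image vertices: (359/625, -1199/625), (-863/250, -191/125), (-191/1250, 863/625), (-1153/1250, -2971/625), (168/125, 527/125)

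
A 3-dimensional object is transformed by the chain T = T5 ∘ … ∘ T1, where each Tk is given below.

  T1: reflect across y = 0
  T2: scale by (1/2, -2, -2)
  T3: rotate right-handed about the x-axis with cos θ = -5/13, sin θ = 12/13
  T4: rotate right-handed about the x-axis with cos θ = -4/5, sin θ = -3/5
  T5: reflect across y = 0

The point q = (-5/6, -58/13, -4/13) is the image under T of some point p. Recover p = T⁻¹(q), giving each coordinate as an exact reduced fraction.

p = (-5/3, 2, -1)

T1 = [1 0 0 0; 0 -1 0 0; 0 0 1 0; 0 0 0 1]
T2·T1 = [1/2 0 0 0; 0 2 0 0; 0 0 -2 0; 0 0 0 1]
T3·…·T1 = [1/2 0 0 0; 0 -10/13 24/13 0; 0 24/13 10/13 0; 0 0 0 1]
T4·…·T1 = [1/2 0 0 0; 0 112/65 -66/65 0; 0 -66/65 -112/65 0; 0 0 0 1]
T5·…·T1 = [1/2 0 0 0; 0 -112/65 66/65 0; 0 -66/65 -112/65 0; 0 0 0 1]
det M = 2; M⁻¹ = [2 0 0 0; 0 -28/65 -33/130 0; 0 33/130 -28/65 0; 0 0 0 1]
M⁻¹ · (-5/6, -58/13, -4/13)ᵀ = (-5/3, 2, -1)ᵀ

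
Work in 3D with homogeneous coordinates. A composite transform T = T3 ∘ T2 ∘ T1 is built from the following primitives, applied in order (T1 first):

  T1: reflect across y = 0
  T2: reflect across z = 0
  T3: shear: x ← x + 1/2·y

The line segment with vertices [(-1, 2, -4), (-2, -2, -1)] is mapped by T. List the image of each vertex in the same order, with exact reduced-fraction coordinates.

T1 reflect across y = 0: (-1, 2, -4) → (-1, -2, -4); (-2, -2, -1) → (-2, 2, -1)
T2 reflect across z = 0: (-1, -2, -4) → (-1, -2, 4); (-2, 2, -1) → (-2, 2, 1)
T3 shear: x ← x + 1/2·y: (-1, -2, 4) → (-2, -2, 4); (-2, 2, 1) → (-1, 2, 1)

image vertices: (-2, -2, 4), (-1, 2, 1)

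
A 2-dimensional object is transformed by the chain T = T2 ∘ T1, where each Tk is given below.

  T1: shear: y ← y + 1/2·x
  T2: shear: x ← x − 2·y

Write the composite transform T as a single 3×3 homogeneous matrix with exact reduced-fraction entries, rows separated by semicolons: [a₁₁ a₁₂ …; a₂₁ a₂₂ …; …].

T = [0 -2 0; 1/2 1 0; 0 0 1]

T1 = [1 0 0; 1/2 1 0; 0 0 1]
T2·T1 = [0 -2 0; 1/2 1 0; 0 0 1]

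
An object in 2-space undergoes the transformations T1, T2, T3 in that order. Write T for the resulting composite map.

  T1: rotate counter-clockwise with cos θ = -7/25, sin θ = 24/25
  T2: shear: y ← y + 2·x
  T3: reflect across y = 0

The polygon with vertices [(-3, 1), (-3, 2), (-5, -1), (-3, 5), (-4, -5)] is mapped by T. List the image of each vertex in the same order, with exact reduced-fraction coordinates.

T1 rotate counter-clockwise with cos θ = -7/25, sin θ = 24/25: (-3, 1) → (-3/25, -79/25); (-3, 2) → (-27/25, -86/25); (-5, -1) → (59/25, -113/25); (-3, 5) → (-99/25, -107/25); (-4, -5) → (148/25, -61/25)
T2 shear: y ← y + 2·x: (-3/25, -79/25) → (-3/25, -17/5); (-27/25, -86/25) → (-27/25, -28/5); (59/25, -113/25) → (59/25, 1/5); (-99/25, -107/25) → (-99/25, -61/5); (148/25, -61/25) → (148/25, 47/5)
T3 reflect across y = 0: (-3/25, -17/5) → (-3/25, 17/5); (-27/25, -28/5) → (-27/25, 28/5); (59/25, 1/5) → (59/25, -1/5); (-99/25, -61/5) → (-99/25, 61/5); (148/25, 47/5) → (148/25, -47/5)

image vertices: (-3/25, 17/5), (-27/25, 28/5), (59/25, -1/5), (-99/25, 61/5), (148/25, -47/5)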